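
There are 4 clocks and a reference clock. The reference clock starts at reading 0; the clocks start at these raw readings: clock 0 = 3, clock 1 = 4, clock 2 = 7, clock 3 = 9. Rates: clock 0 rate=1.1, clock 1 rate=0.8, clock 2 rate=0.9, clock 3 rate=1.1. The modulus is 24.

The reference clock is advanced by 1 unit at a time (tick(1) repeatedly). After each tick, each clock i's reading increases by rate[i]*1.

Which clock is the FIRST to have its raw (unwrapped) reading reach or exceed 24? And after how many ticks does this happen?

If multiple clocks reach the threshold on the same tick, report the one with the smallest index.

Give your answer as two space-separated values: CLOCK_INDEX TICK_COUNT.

clock 0: start=3, rate=1.1, needs 24-3 = 21; ticks = ceil(21/1.1) = ceil(19.0909) = 20; reading at tick 20 = 3 + 1.1*20 = 25.0000
clock 1: start=4, rate=0.8, needs 24-4 = 20; ticks = ceil(20/0.8) = ceil(25.0000) = 25; reading at tick 25 = 4 + 0.8*25 = 24.0000
clock 2: start=7, rate=0.9, needs 24-7 = 17; ticks = ceil(17/0.9) = ceil(18.8889) = 19; reading at tick 19 = 7 + 0.9*19 = 24.1000
clock 3: start=9, rate=1.1, needs 24-9 = 15; ticks = ceil(15/1.1) = ceil(13.6364) = 14; reading at tick 14 = 9 + 1.1*14 = 24.4000
Minimum tick count = 14; winners = [3]; smallest index = 3

Answer: 3 14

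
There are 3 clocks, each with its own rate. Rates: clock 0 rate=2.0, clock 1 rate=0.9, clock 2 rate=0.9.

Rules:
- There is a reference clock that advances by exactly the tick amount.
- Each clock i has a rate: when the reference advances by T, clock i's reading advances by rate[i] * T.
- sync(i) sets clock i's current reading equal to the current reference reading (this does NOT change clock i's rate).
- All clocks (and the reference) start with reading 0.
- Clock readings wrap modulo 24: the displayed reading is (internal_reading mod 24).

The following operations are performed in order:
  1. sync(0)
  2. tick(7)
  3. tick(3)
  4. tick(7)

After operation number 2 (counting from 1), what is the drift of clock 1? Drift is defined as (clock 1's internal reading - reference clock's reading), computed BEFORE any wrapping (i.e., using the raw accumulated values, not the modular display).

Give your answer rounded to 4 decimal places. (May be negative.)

Answer: -0.7000

Derivation:
After op 1 sync(0): ref=0.0000 raw=[0.0000 0.0000 0.0000]
After op 2 tick(7): ref=7.0000 raw=[14.0000 6.3000 6.3000]
Drift of clock 1 after op 2: 6.3000 - 7.0000 = -0.7000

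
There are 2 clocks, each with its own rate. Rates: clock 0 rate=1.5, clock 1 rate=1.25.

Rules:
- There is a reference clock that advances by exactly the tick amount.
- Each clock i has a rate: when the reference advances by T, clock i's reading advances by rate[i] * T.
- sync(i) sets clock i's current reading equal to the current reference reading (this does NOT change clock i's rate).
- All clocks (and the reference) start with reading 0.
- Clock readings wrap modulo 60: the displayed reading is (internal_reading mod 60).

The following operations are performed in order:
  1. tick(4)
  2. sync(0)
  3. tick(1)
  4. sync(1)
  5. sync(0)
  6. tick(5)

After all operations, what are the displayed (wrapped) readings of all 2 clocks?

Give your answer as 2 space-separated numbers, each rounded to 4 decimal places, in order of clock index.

Answer: 12.5000 11.2500

Derivation:
After op 1 tick(4): ref=4.0000 raw=[6.0000 5.0000]
After op 2 sync(0): ref=4.0000 raw=[4.0000 5.0000]
After op 3 tick(1): ref=5.0000 raw=[5.5000 6.2500]
After op 4 sync(1): ref=5.0000 raw=[5.5000 5.0000]
After op 5 sync(0): ref=5.0000 raw=[5.0000 5.0000]
After op 6 tick(5): ref=10.0000 raw=[12.5000 11.2500]
Wrap final raw readings (mod 60): 12.5000 mod 60 = 12.5000; 11.2500 mod 60 = 11.2500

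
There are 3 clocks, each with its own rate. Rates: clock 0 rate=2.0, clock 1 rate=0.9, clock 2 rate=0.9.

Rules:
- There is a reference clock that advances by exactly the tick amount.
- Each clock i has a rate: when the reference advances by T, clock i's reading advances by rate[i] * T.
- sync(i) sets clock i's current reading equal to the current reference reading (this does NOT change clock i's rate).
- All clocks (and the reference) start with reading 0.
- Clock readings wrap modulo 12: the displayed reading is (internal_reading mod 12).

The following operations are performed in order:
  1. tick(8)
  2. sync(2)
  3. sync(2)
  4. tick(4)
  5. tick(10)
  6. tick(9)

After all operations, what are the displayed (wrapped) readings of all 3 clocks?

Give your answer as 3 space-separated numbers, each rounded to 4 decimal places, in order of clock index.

Answer: 2.0000 3.9000 4.7000

Derivation:
After op 1 tick(8): ref=8.0000 raw=[16.0000 7.2000 7.2000]
After op 2 sync(2): ref=8.0000 raw=[16.0000 7.2000 8.0000]
After op 3 sync(2): ref=8.0000 raw=[16.0000 7.2000 8.0000]
After op 4 tick(4): ref=12.0000 raw=[24.0000 10.8000 11.6000]
After op 5 tick(10): ref=22.0000 raw=[44.0000 19.8000 20.6000]
After op 6 tick(9): ref=31.0000 raw=[62.0000 27.9000 28.7000]
Wrap final raw readings (mod 12): 62.0000 mod 12 = 2.0000; 27.9000 mod 12 = 3.9000; 28.7000 mod 12 = 4.7000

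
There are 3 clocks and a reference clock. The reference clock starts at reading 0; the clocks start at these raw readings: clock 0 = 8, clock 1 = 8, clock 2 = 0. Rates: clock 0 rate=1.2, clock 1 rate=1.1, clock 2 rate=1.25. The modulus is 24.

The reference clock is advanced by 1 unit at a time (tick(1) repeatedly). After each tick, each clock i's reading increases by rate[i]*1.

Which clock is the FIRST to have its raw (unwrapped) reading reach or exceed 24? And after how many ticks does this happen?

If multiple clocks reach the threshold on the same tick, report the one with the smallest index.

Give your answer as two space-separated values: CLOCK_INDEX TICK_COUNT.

Answer: 0 14

Derivation:
clock 0: start=8, rate=1.2, needs 24-8 = 16; ticks = ceil(16/1.2) = ceil(13.3333) = 14; reading at tick 14 = 8 + 1.2*14 = 24.8000
clock 1: start=8, rate=1.1, needs 24-8 = 16; ticks = ceil(16/1.1) = ceil(14.5455) = 15; reading at tick 15 = 8 + 1.1*15 = 24.5000
clock 2: start=0, rate=1.25, needs 24-0 = 24; ticks = ceil(24/1.25) = ceil(19.2000) = 20; reading at tick 20 = 0 + 1.25*20 = 25.0000
Minimum tick count = 14; winners = [0]; smallest index = 0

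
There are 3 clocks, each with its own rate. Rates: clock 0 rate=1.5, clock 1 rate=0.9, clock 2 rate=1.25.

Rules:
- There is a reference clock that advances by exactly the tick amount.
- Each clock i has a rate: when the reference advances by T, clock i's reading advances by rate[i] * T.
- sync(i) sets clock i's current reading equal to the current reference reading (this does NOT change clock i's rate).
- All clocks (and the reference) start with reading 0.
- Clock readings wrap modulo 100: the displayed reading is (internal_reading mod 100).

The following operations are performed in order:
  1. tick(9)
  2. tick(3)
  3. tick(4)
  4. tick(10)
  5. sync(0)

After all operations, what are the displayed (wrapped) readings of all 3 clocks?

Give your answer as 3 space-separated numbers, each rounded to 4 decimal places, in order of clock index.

After op 1 tick(9): ref=9.0000 raw=[13.5000 8.1000 11.2500]
After op 2 tick(3): ref=12.0000 raw=[18.0000 10.8000 15.0000]
After op 3 tick(4): ref=16.0000 raw=[24.0000 14.4000 20.0000]
After op 4 tick(10): ref=26.0000 raw=[39.0000 23.4000 32.5000]
After op 5 sync(0): ref=26.0000 raw=[26.0000 23.4000 32.5000]
Wrap final raw readings (mod 100): 26.0000 mod 100 = 26.0000; 23.4000 mod 100 = 23.4000; 32.5000 mod 100 = 32.5000

Answer: 26.0000 23.4000 32.5000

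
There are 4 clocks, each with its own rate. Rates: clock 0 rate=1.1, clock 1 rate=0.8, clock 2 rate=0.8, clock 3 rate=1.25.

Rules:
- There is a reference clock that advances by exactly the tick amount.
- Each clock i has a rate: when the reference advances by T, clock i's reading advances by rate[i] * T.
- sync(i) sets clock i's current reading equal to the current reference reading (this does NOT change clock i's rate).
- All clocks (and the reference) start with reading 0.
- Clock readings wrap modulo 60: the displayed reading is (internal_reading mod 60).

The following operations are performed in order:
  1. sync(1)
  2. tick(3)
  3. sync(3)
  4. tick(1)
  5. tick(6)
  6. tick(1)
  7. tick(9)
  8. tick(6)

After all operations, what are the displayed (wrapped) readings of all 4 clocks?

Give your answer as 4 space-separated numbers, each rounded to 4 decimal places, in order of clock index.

Answer: 28.6000 20.8000 20.8000 31.7500

Derivation:
After op 1 sync(1): ref=0.0000 raw=[0.0000 0.0000 0.0000 0.0000]
After op 2 tick(3): ref=3.0000 raw=[3.3000 2.4000 2.4000 3.7500]
After op 3 sync(3): ref=3.0000 raw=[3.3000 2.4000 2.4000 3.0000]
After op 4 tick(1): ref=4.0000 raw=[4.4000 3.2000 3.2000 4.2500]
After op 5 tick(6): ref=10.0000 raw=[11.0000 8.0000 8.0000 11.7500]
After op 6 tick(1): ref=11.0000 raw=[12.1000 8.8000 8.8000 13.0000]
After op 7 tick(9): ref=20.0000 raw=[22.0000 16.0000 16.0000 24.2500]
After op 8 tick(6): ref=26.0000 raw=[28.6000 20.8000 20.8000 31.7500]
Wrap final raw readings (mod 60): 28.6000 mod 60 = 28.6000; 20.8000 mod 60 = 20.8000; 20.8000 mod 60 = 20.8000; 31.7500 mod 60 = 31.7500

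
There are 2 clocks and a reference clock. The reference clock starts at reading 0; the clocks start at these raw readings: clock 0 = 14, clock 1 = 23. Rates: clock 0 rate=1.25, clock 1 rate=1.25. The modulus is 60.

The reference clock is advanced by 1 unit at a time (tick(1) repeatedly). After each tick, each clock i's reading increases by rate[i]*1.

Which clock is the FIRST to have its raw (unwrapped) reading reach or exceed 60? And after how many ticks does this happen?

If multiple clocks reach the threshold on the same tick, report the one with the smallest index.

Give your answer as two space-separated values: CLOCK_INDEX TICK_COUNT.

Answer: 1 30

Derivation:
clock 0: start=14, rate=1.25, needs 60-14 = 46; ticks = ceil(46/1.25) = ceil(36.8000) = 37; reading at tick 37 = 14 + 1.25*37 = 60.2500
clock 1: start=23, rate=1.25, needs 60-23 = 37; ticks = ceil(37/1.25) = ceil(29.6000) = 30; reading at tick 30 = 23 + 1.25*30 = 60.5000
Minimum tick count = 30; winners = [1]; smallest index = 1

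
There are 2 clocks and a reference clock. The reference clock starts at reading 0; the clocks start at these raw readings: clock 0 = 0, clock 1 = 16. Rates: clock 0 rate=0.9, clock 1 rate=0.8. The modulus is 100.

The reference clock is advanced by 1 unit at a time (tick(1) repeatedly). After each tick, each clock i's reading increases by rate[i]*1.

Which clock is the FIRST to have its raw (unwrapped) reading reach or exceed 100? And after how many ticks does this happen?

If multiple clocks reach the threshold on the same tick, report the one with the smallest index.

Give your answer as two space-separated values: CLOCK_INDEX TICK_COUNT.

clock 0: start=0, rate=0.9, needs 100-0 = 100; ticks = ceil(100/0.9) = ceil(111.1111) = 112; reading at tick 112 = 0 + 0.9*112 = 100.8000
clock 1: start=16, rate=0.8, needs 100-16 = 84; ticks = ceil(84/0.8) = ceil(105.0000) = 105; reading at tick 105 = 16 + 0.8*105 = 100.0000
Minimum tick count = 105; winners = [1]; smallest index = 1

Answer: 1 105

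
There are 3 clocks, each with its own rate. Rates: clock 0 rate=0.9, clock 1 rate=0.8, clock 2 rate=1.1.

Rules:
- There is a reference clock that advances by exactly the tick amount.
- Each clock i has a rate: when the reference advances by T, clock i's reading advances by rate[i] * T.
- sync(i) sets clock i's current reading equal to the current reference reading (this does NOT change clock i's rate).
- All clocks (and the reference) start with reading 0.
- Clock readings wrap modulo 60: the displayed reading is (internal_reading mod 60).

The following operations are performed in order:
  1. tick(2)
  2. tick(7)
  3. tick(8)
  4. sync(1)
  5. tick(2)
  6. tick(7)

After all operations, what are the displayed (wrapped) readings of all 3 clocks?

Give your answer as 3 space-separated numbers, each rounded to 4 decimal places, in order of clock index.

After op 1 tick(2): ref=2.0000 raw=[1.8000 1.6000 2.2000]
After op 2 tick(7): ref=9.0000 raw=[8.1000 7.2000 9.9000]
After op 3 tick(8): ref=17.0000 raw=[15.3000 13.6000 18.7000]
After op 4 sync(1): ref=17.0000 raw=[15.3000 17.0000 18.7000]
After op 5 tick(2): ref=19.0000 raw=[17.1000 18.6000 20.9000]
After op 6 tick(7): ref=26.0000 raw=[23.4000 24.2000 28.6000]
Wrap final raw readings (mod 60): 23.4000 mod 60 = 23.4000; 24.2000 mod 60 = 24.2000; 28.6000 mod 60 = 28.6000

Answer: 23.4000 24.2000 28.6000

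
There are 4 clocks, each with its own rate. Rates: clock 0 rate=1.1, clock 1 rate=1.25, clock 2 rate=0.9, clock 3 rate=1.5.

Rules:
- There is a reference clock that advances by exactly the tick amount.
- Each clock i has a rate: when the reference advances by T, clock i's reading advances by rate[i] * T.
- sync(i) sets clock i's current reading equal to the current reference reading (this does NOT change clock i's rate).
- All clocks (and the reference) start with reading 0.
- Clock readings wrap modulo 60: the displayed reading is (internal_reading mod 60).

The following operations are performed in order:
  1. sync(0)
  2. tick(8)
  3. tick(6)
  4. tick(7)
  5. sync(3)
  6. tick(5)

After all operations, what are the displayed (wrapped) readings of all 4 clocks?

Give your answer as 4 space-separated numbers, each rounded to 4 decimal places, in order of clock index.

After op 1 sync(0): ref=0.0000 raw=[0.0000 0.0000 0.0000 0.0000]
After op 2 tick(8): ref=8.0000 raw=[8.8000 10.0000 7.2000 12.0000]
After op 3 tick(6): ref=14.0000 raw=[15.4000 17.5000 12.6000 21.0000]
After op 4 tick(7): ref=21.0000 raw=[23.1000 26.2500 18.9000 31.5000]
After op 5 sync(3): ref=21.0000 raw=[23.1000 26.2500 18.9000 21.0000]
After op 6 tick(5): ref=26.0000 raw=[28.6000 32.5000 23.4000 28.5000]
Wrap final raw readings (mod 60): 28.6000 mod 60 = 28.6000; 32.5000 mod 60 = 32.5000; 23.4000 mod 60 = 23.4000; 28.5000 mod 60 = 28.5000

Answer: 28.6000 32.5000 23.4000 28.5000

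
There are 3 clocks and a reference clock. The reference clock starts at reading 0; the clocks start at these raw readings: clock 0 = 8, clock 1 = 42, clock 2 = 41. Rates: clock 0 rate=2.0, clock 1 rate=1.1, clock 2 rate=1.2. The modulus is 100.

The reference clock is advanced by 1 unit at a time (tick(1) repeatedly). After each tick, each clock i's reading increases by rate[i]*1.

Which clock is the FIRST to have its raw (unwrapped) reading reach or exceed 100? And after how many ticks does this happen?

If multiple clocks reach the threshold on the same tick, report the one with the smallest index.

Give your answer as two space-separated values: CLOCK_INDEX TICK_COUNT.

clock 0: start=8, rate=2.0, needs 100-8 = 92; ticks = ceil(92/2.0) = ceil(46.0000) = 46; reading at tick 46 = 8 + 2.0*46 = 100.0000
clock 1: start=42, rate=1.1, needs 100-42 = 58; ticks = ceil(58/1.1) = ceil(52.7273) = 53; reading at tick 53 = 42 + 1.1*53 = 100.3000
clock 2: start=41, rate=1.2, needs 100-41 = 59; ticks = ceil(59/1.2) = ceil(49.1667) = 50; reading at tick 50 = 41 + 1.2*50 = 101.0000
Minimum tick count = 46; winners = [0]; smallest index = 0

Answer: 0 46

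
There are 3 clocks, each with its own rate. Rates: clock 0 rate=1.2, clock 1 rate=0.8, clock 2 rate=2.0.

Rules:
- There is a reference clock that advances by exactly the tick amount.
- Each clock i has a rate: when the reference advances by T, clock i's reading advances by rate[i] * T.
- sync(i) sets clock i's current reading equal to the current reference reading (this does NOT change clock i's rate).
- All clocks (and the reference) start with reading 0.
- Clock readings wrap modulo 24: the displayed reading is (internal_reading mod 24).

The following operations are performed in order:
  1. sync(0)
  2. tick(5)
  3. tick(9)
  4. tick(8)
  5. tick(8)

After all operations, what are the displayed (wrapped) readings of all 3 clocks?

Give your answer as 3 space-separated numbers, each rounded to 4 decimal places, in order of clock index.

Answer: 12.0000 0.0000 12.0000

Derivation:
After op 1 sync(0): ref=0.0000 raw=[0.0000 0.0000 0.0000]
After op 2 tick(5): ref=5.0000 raw=[6.0000 4.0000 10.0000]
After op 3 tick(9): ref=14.0000 raw=[16.8000 11.2000 28.0000]
After op 4 tick(8): ref=22.0000 raw=[26.4000 17.6000 44.0000]
After op 5 tick(8): ref=30.0000 raw=[36.0000 24.0000 60.0000]
Wrap final raw readings (mod 24): 36.0000 mod 24 = 12.0000; 24.0000 mod 24 = 0.0000; 60.0000 mod 24 = 12.0000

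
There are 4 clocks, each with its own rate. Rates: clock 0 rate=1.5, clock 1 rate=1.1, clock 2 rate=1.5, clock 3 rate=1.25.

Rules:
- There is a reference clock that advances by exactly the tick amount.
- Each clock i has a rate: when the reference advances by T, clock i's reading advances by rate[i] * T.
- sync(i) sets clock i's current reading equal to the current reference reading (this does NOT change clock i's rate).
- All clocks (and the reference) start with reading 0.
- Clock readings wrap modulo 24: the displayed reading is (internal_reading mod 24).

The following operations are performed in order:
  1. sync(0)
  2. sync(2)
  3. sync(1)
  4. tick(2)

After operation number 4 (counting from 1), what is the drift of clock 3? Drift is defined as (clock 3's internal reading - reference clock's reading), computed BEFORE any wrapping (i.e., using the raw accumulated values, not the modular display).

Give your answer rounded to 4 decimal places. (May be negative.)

After op 1 sync(0): ref=0.0000 raw=[0.0000 0.0000 0.0000 0.0000]
After op 2 sync(2): ref=0.0000 raw=[0.0000 0.0000 0.0000 0.0000]
After op 3 sync(1): ref=0.0000 raw=[0.0000 0.0000 0.0000 0.0000]
After op 4 tick(2): ref=2.0000 raw=[3.0000 2.2000 3.0000 2.5000]
Drift of clock 3 after op 4: 2.5000 - 2.0000 = 0.5000

Answer: 0.5000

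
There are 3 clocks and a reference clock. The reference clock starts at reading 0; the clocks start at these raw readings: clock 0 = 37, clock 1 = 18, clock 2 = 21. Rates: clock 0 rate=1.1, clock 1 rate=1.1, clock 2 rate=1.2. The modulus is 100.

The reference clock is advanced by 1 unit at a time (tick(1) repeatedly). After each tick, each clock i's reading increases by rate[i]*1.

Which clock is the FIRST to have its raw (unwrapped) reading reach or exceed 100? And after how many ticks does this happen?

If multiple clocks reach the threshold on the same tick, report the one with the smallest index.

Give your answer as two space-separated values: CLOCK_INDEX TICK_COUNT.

clock 0: start=37, rate=1.1, needs 100-37 = 63; ticks = ceil(63/1.1) = ceil(57.2727) = 58; reading at tick 58 = 37 + 1.1*58 = 100.8000
clock 1: start=18, rate=1.1, needs 100-18 = 82; ticks = ceil(82/1.1) = ceil(74.5455) = 75; reading at tick 75 = 18 + 1.1*75 = 100.5000
clock 2: start=21, rate=1.2, needs 100-21 = 79; ticks = ceil(79/1.2) = ceil(65.8333) = 66; reading at tick 66 = 21 + 1.2*66 = 100.2000
Minimum tick count = 58; winners = [0]; smallest index = 0

Answer: 0 58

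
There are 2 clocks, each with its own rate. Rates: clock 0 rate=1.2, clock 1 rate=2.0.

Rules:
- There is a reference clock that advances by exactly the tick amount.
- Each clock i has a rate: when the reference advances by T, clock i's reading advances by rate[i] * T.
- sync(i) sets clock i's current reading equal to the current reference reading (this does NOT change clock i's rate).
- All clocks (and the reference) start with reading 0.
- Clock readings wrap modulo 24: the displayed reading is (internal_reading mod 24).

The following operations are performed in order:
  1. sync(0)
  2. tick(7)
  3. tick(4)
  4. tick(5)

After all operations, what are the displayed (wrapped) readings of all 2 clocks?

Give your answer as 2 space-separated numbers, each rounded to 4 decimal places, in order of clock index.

Answer: 19.2000 8.0000

Derivation:
After op 1 sync(0): ref=0.0000 raw=[0.0000 0.0000]
After op 2 tick(7): ref=7.0000 raw=[8.4000 14.0000]
After op 3 tick(4): ref=11.0000 raw=[13.2000 22.0000]
After op 4 tick(5): ref=16.0000 raw=[19.2000 32.0000]
Wrap final raw readings (mod 24): 19.2000 mod 24 = 19.2000; 32.0000 mod 24 = 8.0000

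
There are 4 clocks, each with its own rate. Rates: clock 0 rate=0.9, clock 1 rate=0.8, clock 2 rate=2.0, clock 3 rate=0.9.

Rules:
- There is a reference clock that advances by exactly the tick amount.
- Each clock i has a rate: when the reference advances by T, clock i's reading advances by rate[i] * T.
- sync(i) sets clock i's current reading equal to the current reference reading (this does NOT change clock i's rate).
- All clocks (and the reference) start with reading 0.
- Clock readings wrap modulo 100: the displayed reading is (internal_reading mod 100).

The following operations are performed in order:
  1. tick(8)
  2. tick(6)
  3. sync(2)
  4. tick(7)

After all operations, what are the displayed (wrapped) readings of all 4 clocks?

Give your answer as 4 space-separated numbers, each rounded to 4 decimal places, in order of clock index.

After op 1 tick(8): ref=8.0000 raw=[7.2000 6.4000 16.0000 7.2000]
After op 2 tick(6): ref=14.0000 raw=[12.6000 11.2000 28.0000 12.6000]
After op 3 sync(2): ref=14.0000 raw=[12.6000 11.2000 14.0000 12.6000]
After op 4 tick(7): ref=21.0000 raw=[18.9000 16.8000 28.0000 18.9000]
Wrap final raw readings (mod 100): 18.9000 mod 100 = 18.9000; 16.8000 mod 100 = 16.8000; 28.0000 mod 100 = 28.0000; 18.9000 mod 100 = 18.9000

Answer: 18.9000 16.8000 28.0000 18.9000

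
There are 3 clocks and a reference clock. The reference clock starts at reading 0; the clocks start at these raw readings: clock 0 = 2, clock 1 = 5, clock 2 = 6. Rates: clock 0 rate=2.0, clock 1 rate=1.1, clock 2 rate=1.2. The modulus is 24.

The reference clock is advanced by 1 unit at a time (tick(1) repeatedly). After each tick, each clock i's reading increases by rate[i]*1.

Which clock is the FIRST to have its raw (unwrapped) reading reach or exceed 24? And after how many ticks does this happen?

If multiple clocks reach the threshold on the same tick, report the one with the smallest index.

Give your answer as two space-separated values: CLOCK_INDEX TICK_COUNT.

clock 0: start=2, rate=2.0, needs 24-2 = 22; ticks = ceil(22/2.0) = ceil(11.0000) = 11; reading at tick 11 = 2 + 2.0*11 = 24.0000
clock 1: start=5, rate=1.1, needs 24-5 = 19; ticks = ceil(19/1.1) = ceil(17.2727) = 18; reading at tick 18 = 5 + 1.1*18 = 24.8000
clock 2: start=6, rate=1.2, needs 24-6 = 18; ticks = ceil(18/1.2) = ceil(15.0000) = 15; reading at tick 15 = 6 + 1.2*15 = 24.0000
Minimum tick count = 11; winners = [0]; smallest index = 0

Answer: 0 11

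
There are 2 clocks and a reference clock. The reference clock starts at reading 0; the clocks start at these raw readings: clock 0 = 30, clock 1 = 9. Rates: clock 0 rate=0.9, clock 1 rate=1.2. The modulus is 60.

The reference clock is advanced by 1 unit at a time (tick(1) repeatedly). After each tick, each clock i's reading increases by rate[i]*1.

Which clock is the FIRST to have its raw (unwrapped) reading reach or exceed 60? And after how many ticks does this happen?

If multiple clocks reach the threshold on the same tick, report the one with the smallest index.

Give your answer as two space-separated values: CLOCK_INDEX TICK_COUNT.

Answer: 0 34

Derivation:
clock 0: start=30, rate=0.9, needs 60-30 = 30; ticks = ceil(30/0.9) = ceil(33.3333) = 34; reading at tick 34 = 30 + 0.9*34 = 60.6000
clock 1: start=9, rate=1.2, needs 60-9 = 51; ticks = ceil(51/1.2) = ceil(42.5000) = 43; reading at tick 43 = 9 + 1.2*43 = 60.6000
Minimum tick count = 34; winners = [0]; smallest index = 0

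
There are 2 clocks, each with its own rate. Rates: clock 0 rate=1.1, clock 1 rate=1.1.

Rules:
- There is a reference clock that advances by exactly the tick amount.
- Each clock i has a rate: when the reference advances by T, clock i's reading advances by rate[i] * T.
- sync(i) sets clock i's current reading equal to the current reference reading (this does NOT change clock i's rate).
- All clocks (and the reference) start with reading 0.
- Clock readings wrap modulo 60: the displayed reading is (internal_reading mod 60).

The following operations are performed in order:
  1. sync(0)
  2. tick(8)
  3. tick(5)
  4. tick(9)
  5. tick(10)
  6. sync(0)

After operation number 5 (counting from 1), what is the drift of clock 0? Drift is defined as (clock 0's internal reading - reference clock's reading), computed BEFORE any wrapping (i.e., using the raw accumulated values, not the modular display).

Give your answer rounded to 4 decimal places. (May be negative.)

After op 1 sync(0): ref=0.0000 raw=[0.0000 0.0000]
After op 2 tick(8): ref=8.0000 raw=[8.8000 8.8000]
After op 3 tick(5): ref=13.0000 raw=[14.3000 14.3000]
After op 4 tick(9): ref=22.0000 raw=[24.2000 24.2000]
After op 5 tick(10): ref=32.0000 raw=[35.2000 35.2000]
Drift of clock 0 after op 5: 35.2000 - 32.0000 = 3.2000

Answer: 3.2000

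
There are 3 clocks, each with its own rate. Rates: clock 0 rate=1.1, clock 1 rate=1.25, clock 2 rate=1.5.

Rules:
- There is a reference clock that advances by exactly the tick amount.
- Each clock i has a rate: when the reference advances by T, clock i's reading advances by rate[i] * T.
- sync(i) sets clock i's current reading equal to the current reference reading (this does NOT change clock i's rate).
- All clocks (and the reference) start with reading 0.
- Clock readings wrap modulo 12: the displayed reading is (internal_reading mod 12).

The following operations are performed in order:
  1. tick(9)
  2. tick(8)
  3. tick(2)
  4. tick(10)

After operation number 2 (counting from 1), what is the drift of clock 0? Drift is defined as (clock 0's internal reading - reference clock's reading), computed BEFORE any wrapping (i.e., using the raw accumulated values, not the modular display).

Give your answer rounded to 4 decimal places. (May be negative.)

After op 1 tick(9): ref=9.0000 raw=[9.9000 11.2500 13.5000]
After op 2 tick(8): ref=17.0000 raw=[18.7000 21.2500 25.5000]
Drift of clock 0 after op 2: 18.7000 - 17.0000 = 1.7000

Answer: 1.7000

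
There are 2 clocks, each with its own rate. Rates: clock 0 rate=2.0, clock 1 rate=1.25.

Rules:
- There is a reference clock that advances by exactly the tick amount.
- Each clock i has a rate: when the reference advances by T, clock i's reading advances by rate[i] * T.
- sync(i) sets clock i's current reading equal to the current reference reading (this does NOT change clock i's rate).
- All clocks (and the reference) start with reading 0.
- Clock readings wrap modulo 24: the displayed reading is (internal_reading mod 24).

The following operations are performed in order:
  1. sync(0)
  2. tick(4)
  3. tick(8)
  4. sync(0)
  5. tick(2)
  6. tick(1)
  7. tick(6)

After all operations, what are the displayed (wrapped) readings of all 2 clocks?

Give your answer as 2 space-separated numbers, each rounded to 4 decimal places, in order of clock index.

After op 1 sync(0): ref=0.0000 raw=[0.0000 0.0000]
After op 2 tick(4): ref=4.0000 raw=[8.0000 5.0000]
After op 3 tick(8): ref=12.0000 raw=[24.0000 15.0000]
After op 4 sync(0): ref=12.0000 raw=[12.0000 15.0000]
After op 5 tick(2): ref=14.0000 raw=[16.0000 17.5000]
After op 6 tick(1): ref=15.0000 raw=[18.0000 18.7500]
After op 7 tick(6): ref=21.0000 raw=[30.0000 26.2500]
Wrap final raw readings (mod 24): 30.0000 mod 24 = 6.0000; 26.2500 mod 24 = 2.2500

Answer: 6.0000 2.2500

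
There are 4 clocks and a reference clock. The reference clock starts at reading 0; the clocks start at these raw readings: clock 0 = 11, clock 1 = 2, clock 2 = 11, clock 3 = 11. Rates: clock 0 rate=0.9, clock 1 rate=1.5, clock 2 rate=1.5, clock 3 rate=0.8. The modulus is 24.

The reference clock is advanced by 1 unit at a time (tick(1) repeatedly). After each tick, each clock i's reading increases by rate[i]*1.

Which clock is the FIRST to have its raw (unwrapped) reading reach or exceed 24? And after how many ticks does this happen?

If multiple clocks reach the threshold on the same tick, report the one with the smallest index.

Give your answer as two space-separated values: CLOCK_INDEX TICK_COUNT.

Answer: 2 9

Derivation:
clock 0: start=11, rate=0.9, needs 24-11 = 13; ticks = ceil(13/0.9) = ceil(14.4444) = 15; reading at tick 15 = 11 + 0.9*15 = 24.5000
clock 1: start=2, rate=1.5, needs 24-2 = 22; ticks = ceil(22/1.5) = ceil(14.6667) = 15; reading at tick 15 = 2 + 1.5*15 = 24.5000
clock 2: start=11, rate=1.5, needs 24-11 = 13; ticks = ceil(13/1.5) = ceil(8.6667) = 9; reading at tick 9 = 11 + 1.5*9 = 24.5000
clock 3: start=11, rate=0.8, needs 24-11 = 13; ticks = ceil(13/0.8) = ceil(16.2500) = 17; reading at tick 17 = 11 + 0.8*17 = 24.6000
Minimum tick count = 9; winners = [2]; smallest index = 2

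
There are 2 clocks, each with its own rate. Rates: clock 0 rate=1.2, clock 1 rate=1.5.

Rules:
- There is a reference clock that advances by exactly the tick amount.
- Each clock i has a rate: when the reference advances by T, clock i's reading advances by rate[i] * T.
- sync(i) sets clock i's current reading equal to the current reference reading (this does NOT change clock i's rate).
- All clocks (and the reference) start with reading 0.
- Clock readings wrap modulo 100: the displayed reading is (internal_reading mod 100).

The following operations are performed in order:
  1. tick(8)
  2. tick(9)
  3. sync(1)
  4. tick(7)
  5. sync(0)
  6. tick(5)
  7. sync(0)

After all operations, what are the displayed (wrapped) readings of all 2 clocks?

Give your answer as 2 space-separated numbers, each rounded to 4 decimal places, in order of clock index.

After op 1 tick(8): ref=8.0000 raw=[9.6000 12.0000]
After op 2 tick(9): ref=17.0000 raw=[20.4000 25.5000]
After op 3 sync(1): ref=17.0000 raw=[20.4000 17.0000]
After op 4 tick(7): ref=24.0000 raw=[28.8000 27.5000]
After op 5 sync(0): ref=24.0000 raw=[24.0000 27.5000]
After op 6 tick(5): ref=29.0000 raw=[30.0000 35.0000]
After op 7 sync(0): ref=29.0000 raw=[29.0000 35.0000]
Wrap final raw readings (mod 100): 29.0000 mod 100 = 29.0000; 35.0000 mod 100 = 35.0000

Answer: 29.0000 35.0000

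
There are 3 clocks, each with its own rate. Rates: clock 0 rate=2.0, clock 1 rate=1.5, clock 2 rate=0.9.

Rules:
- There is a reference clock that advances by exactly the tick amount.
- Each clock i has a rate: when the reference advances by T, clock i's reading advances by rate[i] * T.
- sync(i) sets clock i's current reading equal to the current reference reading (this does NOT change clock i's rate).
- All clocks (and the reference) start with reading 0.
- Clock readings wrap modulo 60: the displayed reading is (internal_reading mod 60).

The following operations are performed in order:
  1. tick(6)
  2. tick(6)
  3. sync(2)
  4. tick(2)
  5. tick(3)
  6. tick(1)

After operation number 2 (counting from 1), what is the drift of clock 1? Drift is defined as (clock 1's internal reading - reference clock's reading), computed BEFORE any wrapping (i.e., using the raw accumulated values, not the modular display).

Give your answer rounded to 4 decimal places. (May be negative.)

After op 1 tick(6): ref=6.0000 raw=[12.0000 9.0000 5.4000]
After op 2 tick(6): ref=12.0000 raw=[24.0000 18.0000 10.8000]
Drift of clock 1 after op 2: 18.0000 - 12.0000 = 6.0000

Answer: 6.0000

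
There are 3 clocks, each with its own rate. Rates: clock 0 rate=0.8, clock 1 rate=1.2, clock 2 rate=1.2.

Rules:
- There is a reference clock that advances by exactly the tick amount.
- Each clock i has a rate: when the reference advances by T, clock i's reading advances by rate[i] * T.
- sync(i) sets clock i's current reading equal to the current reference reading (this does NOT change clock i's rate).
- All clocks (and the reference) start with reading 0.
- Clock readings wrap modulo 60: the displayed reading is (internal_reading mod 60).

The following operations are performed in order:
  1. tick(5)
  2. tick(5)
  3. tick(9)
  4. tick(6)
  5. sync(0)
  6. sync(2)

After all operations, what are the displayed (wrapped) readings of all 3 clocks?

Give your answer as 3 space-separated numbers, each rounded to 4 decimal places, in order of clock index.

Answer: 25.0000 30.0000 25.0000

Derivation:
After op 1 tick(5): ref=5.0000 raw=[4.0000 6.0000 6.0000]
After op 2 tick(5): ref=10.0000 raw=[8.0000 12.0000 12.0000]
After op 3 tick(9): ref=19.0000 raw=[15.2000 22.8000 22.8000]
After op 4 tick(6): ref=25.0000 raw=[20.0000 30.0000 30.0000]
After op 5 sync(0): ref=25.0000 raw=[25.0000 30.0000 30.0000]
After op 6 sync(2): ref=25.0000 raw=[25.0000 30.0000 25.0000]
Wrap final raw readings (mod 60): 25.0000 mod 60 = 25.0000; 30.0000 mod 60 = 30.0000; 25.0000 mod 60 = 25.0000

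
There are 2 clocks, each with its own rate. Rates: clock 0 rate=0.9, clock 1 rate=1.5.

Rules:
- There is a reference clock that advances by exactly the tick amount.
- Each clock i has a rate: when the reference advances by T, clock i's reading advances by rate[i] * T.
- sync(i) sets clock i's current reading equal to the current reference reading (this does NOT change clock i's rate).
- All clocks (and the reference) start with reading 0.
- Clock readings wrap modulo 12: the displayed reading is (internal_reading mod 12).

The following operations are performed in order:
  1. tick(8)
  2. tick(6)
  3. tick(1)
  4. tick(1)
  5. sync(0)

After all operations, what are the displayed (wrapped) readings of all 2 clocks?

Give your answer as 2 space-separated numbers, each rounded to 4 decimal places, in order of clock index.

Answer: 4.0000 0.0000

Derivation:
After op 1 tick(8): ref=8.0000 raw=[7.2000 12.0000]
After op 2 tick(6): ref=14.0000 raw=[12.6000 21.0000]
After op 3 tick(1): ref=15.0000 raw=[13.5000 22.5000]
After op 4 tick(1): ref=16.0000 raw=[14.4000 24.0000]
After op 5 sync(0): ref=16.0000 raw=[16.0000 24.0000]
Wrap final raw readings (mod 12): 16.0000 mod 12 = 4.0000; 24.0000 mod 12 = 0.0000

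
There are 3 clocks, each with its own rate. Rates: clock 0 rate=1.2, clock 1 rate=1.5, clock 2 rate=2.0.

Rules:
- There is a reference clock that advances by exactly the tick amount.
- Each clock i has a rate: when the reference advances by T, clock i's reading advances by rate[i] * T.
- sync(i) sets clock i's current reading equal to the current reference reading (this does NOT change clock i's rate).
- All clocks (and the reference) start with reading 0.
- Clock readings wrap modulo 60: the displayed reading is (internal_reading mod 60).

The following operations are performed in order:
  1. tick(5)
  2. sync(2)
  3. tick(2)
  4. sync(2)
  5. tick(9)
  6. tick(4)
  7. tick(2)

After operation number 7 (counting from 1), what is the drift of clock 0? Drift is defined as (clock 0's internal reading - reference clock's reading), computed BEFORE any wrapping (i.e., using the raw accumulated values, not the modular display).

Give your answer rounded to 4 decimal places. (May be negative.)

After op 1 tick(5): ref=5.0000 raw=[6.0000 7.5000 10.0000]
After op 2 sync(2): ref=5.0000 raw=[6.0000 7.5000 5.0000]
After op 3 tick(2): ref=7.0000 raw=[8.4000 10.5000 9.0000]
After op 4 sync(2): ref=7.0000 raw=[8.4000 10.5000 7.0000]
After op 5 tick(9): ref=16.0000 raw=[19.2000 24.0000 25.0000]
After op 6 tick(4): ref=20.0000 raw=[24.0000 30.0000 33.0000]
After op 7 tick(2): ref=22.0000 raw=[26.4000 33.0000 37.0000]
Drift of clock 0 after op 7: 26.4000 - 22.0000 = 4.4000

Answer: 4.4000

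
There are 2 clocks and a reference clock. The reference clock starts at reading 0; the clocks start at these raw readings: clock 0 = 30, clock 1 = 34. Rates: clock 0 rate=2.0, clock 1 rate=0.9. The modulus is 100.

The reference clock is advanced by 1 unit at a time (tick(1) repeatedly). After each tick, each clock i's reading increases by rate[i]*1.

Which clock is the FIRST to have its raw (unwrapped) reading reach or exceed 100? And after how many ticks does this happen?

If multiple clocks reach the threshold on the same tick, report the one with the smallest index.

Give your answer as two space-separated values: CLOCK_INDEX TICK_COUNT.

clock 0: start=30, rate=2.0, needs 100-30 = 70; ticks = ceil(70/2.0) = ceil(35.0000) = 35; reading at tick 35 = 30 + 2.0*35 = 100.0000
clock 1: start=34, rate=0.9, needs 100-34 = 66; ticks = ceil(66/0.9) = ceil(73.3333) = 74; reading at tick 74 = 34 + 0.9*74 = 100.6000
Minimum tick count = 35; winners = [0]; smallest index = 0

Answer: 0 35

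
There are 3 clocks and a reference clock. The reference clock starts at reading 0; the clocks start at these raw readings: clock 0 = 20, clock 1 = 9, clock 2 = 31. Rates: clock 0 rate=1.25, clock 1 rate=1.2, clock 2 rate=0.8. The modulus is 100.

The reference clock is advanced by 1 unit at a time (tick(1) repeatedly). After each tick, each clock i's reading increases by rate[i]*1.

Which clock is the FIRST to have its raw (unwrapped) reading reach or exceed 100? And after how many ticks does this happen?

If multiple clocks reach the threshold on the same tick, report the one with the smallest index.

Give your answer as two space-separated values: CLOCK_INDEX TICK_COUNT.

Answer: 0 64

Derivation:
clock 0: start=20, rate=1.25, needs 100-20 = 80; ticks = ceil(80/1.25) = ceil(64.0000) = 64; reading at tick 64 = 20 + 1.25*64 = 100.0000
clock 1: start=9, rate=1.2, needs 100-9 = 91; ticks = ceil(91/1.2) = ceil(75.8333) = 76; reading at tick 76 = 9 + 1.2*76 = 100.2000
clock 2: start=31, rate=0.8, needs 100-31 = 69; ticks = ceil(69/0.8) = ceil(86.2500) = 87; reading at tick 87 = 31 + 0.8*87 = 100.6000
Minimum tick count = 64; winners = [0]; smallest index = 0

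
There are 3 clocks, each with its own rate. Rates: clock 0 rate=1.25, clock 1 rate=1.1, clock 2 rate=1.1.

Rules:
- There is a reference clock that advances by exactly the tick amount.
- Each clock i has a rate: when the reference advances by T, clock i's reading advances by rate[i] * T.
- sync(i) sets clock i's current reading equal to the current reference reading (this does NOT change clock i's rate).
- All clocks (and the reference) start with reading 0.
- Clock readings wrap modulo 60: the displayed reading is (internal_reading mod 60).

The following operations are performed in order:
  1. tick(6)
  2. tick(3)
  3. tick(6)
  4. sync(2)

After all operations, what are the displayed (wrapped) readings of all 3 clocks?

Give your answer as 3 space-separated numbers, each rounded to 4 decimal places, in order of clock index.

Answer: 18.7500 16.5000 15.0000

Derivation:
After op 1 tick(6): ref=6.0000 raw=[7.5000 6.6000 6.6000]
After op 2 tick(3): ref=9.0000 raw=[11.2500 9.9000 9.9000]
After op 3 tick(6): ref=15.0000 raw=[18.7500 16.5000 16.5000]
After op 4 sync(2): ref=15.0000 raw=[18.7500 16.5000 15.0000]
Wrap final raw readings (mod 60): 18.7500 mod 60 = 18.7500; 16.5000 mod 60 = 16.5000; 15.0000 mod 60 = 15.0000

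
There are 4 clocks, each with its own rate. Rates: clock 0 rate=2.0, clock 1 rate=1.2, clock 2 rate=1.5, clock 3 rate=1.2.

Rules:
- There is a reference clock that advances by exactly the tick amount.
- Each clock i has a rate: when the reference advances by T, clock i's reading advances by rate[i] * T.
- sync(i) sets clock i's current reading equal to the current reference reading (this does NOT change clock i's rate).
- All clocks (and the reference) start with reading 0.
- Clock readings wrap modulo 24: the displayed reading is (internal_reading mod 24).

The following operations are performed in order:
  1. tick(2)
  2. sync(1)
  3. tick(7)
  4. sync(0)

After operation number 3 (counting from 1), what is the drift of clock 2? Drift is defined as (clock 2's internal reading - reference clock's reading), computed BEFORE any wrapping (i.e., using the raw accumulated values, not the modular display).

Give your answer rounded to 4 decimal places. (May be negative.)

After op 1 tick(2): ref=2.0000 raw=[4.0000 2.4000 3.0000 2.4000]
After op 2 sync(1): ref=2.0000 raw=[4.0000 2.0000 3.0000 2.4000]
After op 3 tick(7): ref=9.0000 raw=[18.0000 10.4000 13.5000 10.8000]
Drift of clock 2 after op 3: 13.5000 - 9.0000 = 4.5000

Answer: 4.5000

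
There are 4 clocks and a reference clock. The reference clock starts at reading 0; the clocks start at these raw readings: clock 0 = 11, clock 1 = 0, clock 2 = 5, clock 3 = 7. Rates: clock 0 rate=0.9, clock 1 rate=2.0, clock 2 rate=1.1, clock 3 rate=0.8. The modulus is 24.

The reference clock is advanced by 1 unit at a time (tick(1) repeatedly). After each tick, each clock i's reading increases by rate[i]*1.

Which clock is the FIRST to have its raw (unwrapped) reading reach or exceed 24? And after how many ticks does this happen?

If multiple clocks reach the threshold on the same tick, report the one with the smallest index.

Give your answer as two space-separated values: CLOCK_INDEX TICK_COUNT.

clock 0: start=11, rate=0.9, needs 24-11 = 13; ticks = ceil(13/0.9) = ceil(14.4444) = 15; reading at tick 15 = 11 + 0.9*15 = 24.5000
clock 1: start=0, rate=2.0, needs 24-0 = 24; ticks = ceil(24/2.0) = ceil(12.0000) = 12; reading at tick 12 = 0 + 2.0*12 = 24.0000
clock 2: start=5, rate=1.1, needs 24-5 = 19; ticks = ceil(19/1.1) = ceil(17.2727) = 18; reading at tick 18 = 5 + 1.1*18 = 24.8000
clock 3: start=7, rate=0.8, needs 24-7 = 17; ticks = ceil(17/0.8) = ceil(21.2500) = 22; reading at tick 22 = 7 + 0.8*22 = 24.6000
Minimum tick count = 12; winners = [1]; smallest index = 1

Answer: 1 12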